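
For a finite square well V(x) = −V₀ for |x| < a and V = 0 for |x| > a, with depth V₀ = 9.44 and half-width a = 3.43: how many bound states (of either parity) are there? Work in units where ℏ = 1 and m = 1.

Define the well-strength parameter z₀ = (a/ℏ)√(2mV₀) = 3.43 × √(2·1·9.44) = 14.90.
A new bound state (alternating even/odd) appears each time z₀ passes a multiple of π/2, so N = ⌊2z₀/π⌋ + 1 = ⌊9.488⌋ + 1 = 10.

N = 10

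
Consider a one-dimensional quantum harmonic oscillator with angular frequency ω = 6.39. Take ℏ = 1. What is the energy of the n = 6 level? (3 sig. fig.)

E = 41.5

Using E_n = (n + ½)ℏω: E_6 = 6.5 × 6.39 = 41.54.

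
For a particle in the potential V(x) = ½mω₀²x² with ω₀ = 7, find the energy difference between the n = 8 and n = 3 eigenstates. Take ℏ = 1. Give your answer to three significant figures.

ΔE = 35.0

E_n = ℏω₀(n + ½), so ΔE = (8 − 3) ℏω₀ = 5 × 7 = 35.00.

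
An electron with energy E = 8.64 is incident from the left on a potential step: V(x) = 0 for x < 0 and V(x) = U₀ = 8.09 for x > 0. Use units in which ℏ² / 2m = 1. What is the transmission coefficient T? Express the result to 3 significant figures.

The wavenumbers are k₁ = √(2mE)/ℏ = 2.939 on the left and k₂ = √(2m(E − U₀))/ℏ = 0.7416 on the right.
Matching ψ and ψ′ at x = 0 gives r = (k₁ − k₂)/(k₁ + k₂), so R = r² = 0.3565 and T = 1 − R = 0.6435.

T = 0.644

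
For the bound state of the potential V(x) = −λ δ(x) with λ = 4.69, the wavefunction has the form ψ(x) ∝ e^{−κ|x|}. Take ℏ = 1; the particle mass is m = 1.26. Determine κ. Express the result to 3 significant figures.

κ = 5.91

Integrating the TISE across x = 0 gives the cusp condition ψ'(0⁺) − ψ'(0⁻) = −(2mλ/ℏ²)ψ(0).
With ψ ∝ e^{−κ|x|} this yields −2κ = −2mλ/ℏ², so κ = mλ/ℏ² = 5.909.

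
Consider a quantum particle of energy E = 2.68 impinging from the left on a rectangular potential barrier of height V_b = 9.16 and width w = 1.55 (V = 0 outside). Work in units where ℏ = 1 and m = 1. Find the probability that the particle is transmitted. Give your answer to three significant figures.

T = 0.0000471

E < V_b: inside the barrier ψ ∝ e^{±κx} with κ = √(2m(V_b − E))/ℏ = 3.600.
κw = 5.580, sinh(κw) = 132.5.
The exact tunnelling result is T⁻¹ = 1 + V_b² sinh²(κw) / [4E(V_b − E)] = 21220, so T = 0.0000471.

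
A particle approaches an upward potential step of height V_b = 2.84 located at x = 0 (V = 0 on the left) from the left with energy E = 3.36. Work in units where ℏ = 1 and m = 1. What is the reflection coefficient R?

R = 0.190

On each side the TISE gives plane waves with k = √(2m(E − V))/ℏ: k₁ = √(2·1·3.36) = 2.592, k₂ = √(2·1·0.52) = 1.020.
Continuity of ψ and ψ′ at the step yields the reflection amplitude r = (k₁ − k₂)/(k₁ + k₂) = 0.4353; thus R = |r|² = 0.1895, T = 0.8105.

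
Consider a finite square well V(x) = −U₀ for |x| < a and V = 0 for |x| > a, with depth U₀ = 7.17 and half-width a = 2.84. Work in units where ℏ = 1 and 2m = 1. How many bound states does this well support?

N = 5

The dimensionless depth is z₀ = a√(2mU₀)/ℏ = 2.84 × √(7.170) = 7.605.
A new bound state (alternating even/odd) appears each time z₀ passes a multiple of π/2, so N = ⌊2z₀/π⌋ + 1 = ⌊4.841⌋ + 1 = 5.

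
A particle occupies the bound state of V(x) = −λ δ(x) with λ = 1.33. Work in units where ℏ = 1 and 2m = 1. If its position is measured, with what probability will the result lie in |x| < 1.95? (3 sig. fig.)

The normalised bound state is ψ = √κ e^{−κ|x|} with κ = mλ/ℏ² = 0.6650.
P(|x| < d) = ∫_{−d}^{d} κ e^{−2κ|x|} dx = 1 − e^{−2κd} = 1 − e^{−2.594} = 0.9252.

P = 0.925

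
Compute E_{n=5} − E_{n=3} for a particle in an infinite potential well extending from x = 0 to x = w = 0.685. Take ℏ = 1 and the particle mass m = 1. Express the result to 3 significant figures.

E_n = n²π²ℏ²/(2mw²), so ΔE = (5² − 3²) π²ℏ²/(2mw²).
ΔE = 16 × π² / (2 × 1 × 0.685²) = 168.3.

ΔE = 168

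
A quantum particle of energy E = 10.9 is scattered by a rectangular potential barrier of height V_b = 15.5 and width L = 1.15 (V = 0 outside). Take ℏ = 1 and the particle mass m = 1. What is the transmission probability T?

T = 0.00311

E < V_b: inside the barrier ψ ∝ e^{±κx} with κ = √(2m(V_b − E))/ℏ = 3.033.
κL = 3.488, sinh(κL) = 16.35.
Matching ψ, ψ′ at both faces gives T = [1 + V_b² sinh²(κL) / (4E(V_b − E))]⁻¹ = 1/321.1 = 0.00311.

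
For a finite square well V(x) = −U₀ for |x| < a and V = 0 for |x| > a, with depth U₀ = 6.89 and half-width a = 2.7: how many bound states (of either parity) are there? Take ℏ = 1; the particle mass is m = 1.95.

The dimensionless depth is z₀ = a√(2mU₀)/ℏ = 2.7 × √(26.87) = 14.00.
The even/odd transcendental equations gain one root per π/2 in z₀, giving N = 1 + ⌊2z₀/π⌋ = 1 + ⌊8.910⌋ = 9.

N = 9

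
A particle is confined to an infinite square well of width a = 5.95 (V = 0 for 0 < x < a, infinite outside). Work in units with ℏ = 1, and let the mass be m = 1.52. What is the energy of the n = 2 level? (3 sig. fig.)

E = 0.367

Requiring ψ(0) = ψ(a) = 0 quantises k = nπ/a, hence E_n = ℏ²k²/2m = n²π²ℏ²/(2ma²).
E_2 = 2² × π² / (2 × 1.52 × 5.95²) = 0.3668.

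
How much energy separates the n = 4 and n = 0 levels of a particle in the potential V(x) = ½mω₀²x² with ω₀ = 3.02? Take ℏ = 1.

ΔE = 12.1

E_n = ℏω₀(n + ½), so ΔE = (4 − 0) ℏω₀ = 4 × 3.02 = 12.08.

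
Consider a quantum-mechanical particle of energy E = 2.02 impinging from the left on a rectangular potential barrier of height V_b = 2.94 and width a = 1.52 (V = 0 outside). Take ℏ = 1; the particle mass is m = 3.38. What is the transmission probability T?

E < V_b: inside the barrier ψ ∝ e^{±κx} with κ = √(2m(V_b − E))/ℏ = 2.494.
κa = 3.791, sinh(κa) = 22.13.
Matching ψ, ψ′ at both faces gives T = [1 + V_b² sinh²(κa) / (4E(V_b − E))]⁻¹ = 1/570.5 = 0.00175.

T = 0.00175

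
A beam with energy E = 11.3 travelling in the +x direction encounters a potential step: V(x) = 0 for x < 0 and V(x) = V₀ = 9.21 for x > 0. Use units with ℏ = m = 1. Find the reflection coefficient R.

The wavenumbers are k₁ = √(2mE)/ℏ = 4.754 on the left and k₂ = √(2m(E − V₀))/ℏ = 2.045 on the right.
Continuity of ψ and ψ′ at the step yields the reflection amplitude r = (k₁ − k₂)/(k₁ + k₂) = 0.3985; thus R = |r|² = 0.1588, T = 0.8412.

R = 0.159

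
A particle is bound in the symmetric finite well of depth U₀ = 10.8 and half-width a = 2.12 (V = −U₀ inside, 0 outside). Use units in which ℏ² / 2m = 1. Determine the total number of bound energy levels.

N = 5

The dimensionless depth is z₀ = a√(2mU₀)/ℏ = 2.12 × √(10.80) = 6.967.
A new bound state (alternating even/odd) appears each time z₀ passes a multiple of π/2, so N = ⌊2z₀/π⌋ + 1 = ⌊4.435⌋ + 1 = 5.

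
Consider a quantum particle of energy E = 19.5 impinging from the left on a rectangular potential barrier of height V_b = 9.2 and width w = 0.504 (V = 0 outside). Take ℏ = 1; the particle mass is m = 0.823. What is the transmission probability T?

E > V_b: inside the barrier k₂ = √(2m(E − V_b))/ℏ = 4.117, k₂w = 2.075.
Matching at both interfaces gives T⁻¹ = 1 + V_b² sin²(k₂w) / [4E(E − V_b)] = 1.081, hence T = 0.925.

T = 0.925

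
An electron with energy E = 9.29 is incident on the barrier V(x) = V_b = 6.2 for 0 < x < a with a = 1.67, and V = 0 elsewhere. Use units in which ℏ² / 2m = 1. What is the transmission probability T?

T = 0.986

Above the barrier the interior wavenumber is k₂ = √(2m(E − V_b))/ℏ = 1.758, giving phase k₂a = 2.936.
Matching at both interfaces gives T⁻¹ = 1 + V_b² sin²(k₂a) / [4E(E − V_b)] = 1.014, hence T = 0.986.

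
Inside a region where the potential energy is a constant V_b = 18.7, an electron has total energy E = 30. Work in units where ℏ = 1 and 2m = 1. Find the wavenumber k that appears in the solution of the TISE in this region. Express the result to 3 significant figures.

With E > V_b the solution is oscillatory, ψ ∝ e^{±ikx} with k = √(2m(E − V_b))/ℏ.
k = √(2 × 0.5 × 11.3) = 3.362.

k = 3.36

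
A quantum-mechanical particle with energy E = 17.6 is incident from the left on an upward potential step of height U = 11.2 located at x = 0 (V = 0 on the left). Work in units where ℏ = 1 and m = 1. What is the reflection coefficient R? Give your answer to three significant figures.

R = 0.0613

The wavenumbers are k₁ = √(2mE)/ℏ = 5.933 on the left and k₂ = √(2m(E − U))/ℏ = 3.578 on the right.
Matching ψ and ψ′ at x = 0 gives r = (k₁ − k₂)/(k₁ + k₂), so R = r² = 0.06133 and T = 1 − R = 0.9387.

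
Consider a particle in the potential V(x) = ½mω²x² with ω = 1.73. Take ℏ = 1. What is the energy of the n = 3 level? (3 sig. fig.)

The oscillator eigenvalues are E_n = ℏω(n + ½), so E_3 = 1.73 × 3.5 = 6.055.

E = 6.06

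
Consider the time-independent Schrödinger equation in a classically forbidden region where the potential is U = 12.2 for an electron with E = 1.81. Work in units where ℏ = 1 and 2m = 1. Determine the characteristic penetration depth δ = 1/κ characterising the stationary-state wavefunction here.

Since E < U the TISE in this region is ψ'' = κ²ψ with κ = √(2m(U − E))/ℏ.
κ = √(2 × 0.5 × 10.39) = 3.223. The penetration depth is δ = 1/κ = 0.310.

δ = 0.310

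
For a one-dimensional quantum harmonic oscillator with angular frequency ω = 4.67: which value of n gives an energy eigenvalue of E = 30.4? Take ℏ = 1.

n = 6

Invert E_n = (n + ½)ℏω: n = E/ℏω − ½ = 6.010, so n = 6.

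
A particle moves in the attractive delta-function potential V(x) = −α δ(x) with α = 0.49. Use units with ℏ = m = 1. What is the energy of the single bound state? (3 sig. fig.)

E = -0.120

The bound state is ψ(x) = √κ e^{−κ|x|}. The derivative jump ψ'(0⁺) − ψ'(0⁻) = −(2mα/ℏ²)ψ(0) fixes κ = mα/ℏ² = 0.4900.
Then E = −ℏ²κ²/(2m) = −mα²/(2ℏ²) = -0.1201.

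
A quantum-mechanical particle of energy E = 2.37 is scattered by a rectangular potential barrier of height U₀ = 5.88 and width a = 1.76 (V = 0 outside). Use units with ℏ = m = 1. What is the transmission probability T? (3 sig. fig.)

Since E < U₀ the interior solution is evanescent with decay constant κ = √(2m(U₀ − E))/ℏ = 2.650.
κa = 4.663, sinh(κa) = 52.98.
Matching ψ, ψ′ at both faces gives T = [1 + U₀² sinh²(κa) / (4E(U₀ − E))]⁻¹ = 1/2918 = 0.000343.

T = 0.000343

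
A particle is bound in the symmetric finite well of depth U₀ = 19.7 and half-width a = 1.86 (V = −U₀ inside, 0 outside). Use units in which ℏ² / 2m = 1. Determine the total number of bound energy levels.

N = 6

The dimensionless depth is z₀ = a√(2mU₀)/ℏ = 1.86 × √(19.70) = 8.256.
The even/odd transcendental equations gain one root per π/2 in z₀, giving N = 1 + ⌊2z₀/π⌋ = 1 + ⌊5.256⌋ = 6.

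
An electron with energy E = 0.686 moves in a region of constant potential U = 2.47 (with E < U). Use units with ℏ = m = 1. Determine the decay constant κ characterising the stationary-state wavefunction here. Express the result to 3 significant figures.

Since E < U the TISE in this region is ψ'' = κ²ψ with κ = √(2m(U − E))/ℏ.
κ = √(2 × 1 × 1.784) = 1.889.

κ = 1.89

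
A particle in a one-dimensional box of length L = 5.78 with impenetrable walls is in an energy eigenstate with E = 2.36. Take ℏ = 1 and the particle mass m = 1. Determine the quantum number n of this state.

From E_n = n²π²ℏ²/(2mL²) invert to n = √(2mL²E)/(πℏ).
n = (5.78/π) × √(2 × 1 × 2.36) = 3.997 → n = 4.

n = 4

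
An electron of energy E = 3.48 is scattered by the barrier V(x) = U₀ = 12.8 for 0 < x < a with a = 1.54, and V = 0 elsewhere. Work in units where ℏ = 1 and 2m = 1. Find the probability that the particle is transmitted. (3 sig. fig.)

E < U₀: inside the barrier ψ ∝ e^{±κx} with κ = √(2m(U₀ − E))/ℏ = 3.053.
κa = 4.701, sinh(κa) = 55.05.
Matching ψ, ψ′ at both faces gives T = [1 + U₀² sinh²(κa) / (4E(U₀ − E))]⁻¹ = 1/3828 = 0.000261.

T = 0.000261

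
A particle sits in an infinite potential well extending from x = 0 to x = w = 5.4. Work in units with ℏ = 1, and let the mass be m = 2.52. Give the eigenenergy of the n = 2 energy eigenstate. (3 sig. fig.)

E = 0.269

Requiring ψ(0) = ψ(w) = 0 quantises k = nπ/w, hence E_n = ℏ²k²/2m = n²π²ℏ²/(2mw²).
E_2 = 2² × π² / (2 × 2.52 × 5.4²) = 0.2686.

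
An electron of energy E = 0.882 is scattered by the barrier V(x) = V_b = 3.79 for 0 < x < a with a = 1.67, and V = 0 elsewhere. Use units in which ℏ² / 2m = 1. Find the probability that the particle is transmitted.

Since E < V_b the interior solution is evanescent with decay constant κ = √(2m(V_b − E))/ℏ = 1.705.
κa = 2.848, sinh(κa) = 8.596.
The exact tunnelling result is T⁻¹ = 1 + V_b² sinh²(κa) / [4E(V_b − E)] = 104.5, so T = 0.00957.

T = 0.00957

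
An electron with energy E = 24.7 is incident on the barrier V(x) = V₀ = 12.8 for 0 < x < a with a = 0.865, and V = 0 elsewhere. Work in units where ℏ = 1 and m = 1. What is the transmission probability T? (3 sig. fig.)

T = 0.902

E > V₀: inside the barrier k₂ = √(2m(E − V₀))/ℏ = 4.879, k₂a = 4.220.
T = [1 + V₀² sin²(k₂a) / (4E(E − V₀))]⁻¹ = 1/1.108 = 0.902.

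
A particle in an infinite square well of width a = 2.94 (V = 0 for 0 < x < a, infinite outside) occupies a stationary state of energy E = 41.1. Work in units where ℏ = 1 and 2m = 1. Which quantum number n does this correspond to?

n = 6

For an infinite well E_n = n²π²ℏ²/(2ma²), so n = (a/πℏ)√(2mE).
n = (2.94/π) × √(2 × 0.5 × 41.1) = 6.000 → n = 6.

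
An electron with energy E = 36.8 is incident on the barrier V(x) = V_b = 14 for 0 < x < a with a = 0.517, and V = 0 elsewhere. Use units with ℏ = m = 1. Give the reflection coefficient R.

R = 0.00680

E > V_b: inside the barrier k₂ = √(2m(E − V_b))/ℏ = 6.753, k₂a = 3.491.
Matching at both interfaces gives T⁻¹ = 1 + V_b² sin²(k₂a) / [4E(E − V_b)] = 1.007, hence T = 0.993.
R = 1 − T = 0.00680.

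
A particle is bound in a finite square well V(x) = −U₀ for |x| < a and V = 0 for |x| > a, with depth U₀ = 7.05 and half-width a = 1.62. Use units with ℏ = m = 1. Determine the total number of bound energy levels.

N = 4

Define the well-strength parameter z₀ = (a/ℏ)√(2mU₀) = 1.62 × √(2·1·7.05) = 6.083.
A new bound state (alternating even/odd) appears each time z₀ passes a multiple of π/2, so N = ⌊2z₀/π⌋ + 1 = ⌊3.873⌋ + 1 = 4.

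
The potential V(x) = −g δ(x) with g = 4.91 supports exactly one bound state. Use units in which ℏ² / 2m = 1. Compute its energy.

For x ≠ 0 the bound state is ψ ∝ e^{−κ|x|}; integrating the TISE across the delta gives the cusp condition 2κ = 2mg/ℏ², so κ = 2.455.
Then E = −ℏ²κ²/(2m) = −mg²/(2ℏ²) = -6.027.

E = -6.03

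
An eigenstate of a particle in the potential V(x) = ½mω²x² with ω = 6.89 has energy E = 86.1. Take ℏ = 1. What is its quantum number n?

E_n = ℏω(n + ½) ⇒ n = E/(ℏω) − ½ = 86.1/6.89 − 0.5 = 11.996 → n = 12.

n = 12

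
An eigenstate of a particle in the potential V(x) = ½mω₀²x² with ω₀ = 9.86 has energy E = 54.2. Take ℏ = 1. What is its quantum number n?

Invert E_n = (n + ½)ℏω₀: n = E/ℏω₀ − ½ = 4.997, so n = 5.

n = 5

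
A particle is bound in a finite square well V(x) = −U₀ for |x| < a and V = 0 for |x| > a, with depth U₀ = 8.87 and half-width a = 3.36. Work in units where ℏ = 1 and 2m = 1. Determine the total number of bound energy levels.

N = 7

Define the well-strength parameter z₀ = (a/ℏ)√(2mU₀) = 3.36 × √(2·0.5·8.87) = 10.01.
The even/odd transcendental equations gain one root per π/2 in z₀, giving N = 1 + ⌊2z₀/π⌋ = 1 + ⌊6.371⌋ = 7.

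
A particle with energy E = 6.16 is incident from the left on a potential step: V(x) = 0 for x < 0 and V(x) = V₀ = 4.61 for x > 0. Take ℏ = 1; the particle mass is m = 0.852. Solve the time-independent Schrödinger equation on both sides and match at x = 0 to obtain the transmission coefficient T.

The wavenumbers are k₁ = √(2mE)/ℏ = 3.240 on the left and k₂ = √(2m(E − V₀))/ℏ = 1.625 on the right.
Continuity of ψ and ψ′ at the step yields the reflection amplitude r = (k₁ − k₂)/(k₁ + k₂) = 0.3319; thus R = |r|² = 0.1102, T = 0.8898.

T = 0.890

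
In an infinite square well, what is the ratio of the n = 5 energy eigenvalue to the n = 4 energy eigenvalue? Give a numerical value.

E_n = n²π²ℏ²/(2mL²) so the ratio is n₂²/n₁² = 25/16 = 1.5625.

1.5625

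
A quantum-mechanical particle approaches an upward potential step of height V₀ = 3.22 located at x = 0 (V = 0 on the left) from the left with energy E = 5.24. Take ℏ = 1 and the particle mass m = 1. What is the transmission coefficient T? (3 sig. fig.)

T = 0.945

On each side the TISE gives plane waves with k = √(2m(E − V))/ℏ: k₁ = √(2·1·5.24) = 3.237, k₂ = √(2·1·2.02) = 2.010.
Continuity of ψ and ψ′ at the step yields the reflection amplitude r = (k₁ − k₂)/(k₁ + k₂) = 0.2339; thus R = |r|² = 0.05471, T = 0.9453.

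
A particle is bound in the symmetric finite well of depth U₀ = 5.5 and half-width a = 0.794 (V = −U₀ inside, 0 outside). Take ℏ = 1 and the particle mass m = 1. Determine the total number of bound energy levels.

Define the well-strength parameter z₀ = (a/ℏ)√(2mU₀) = 0.794 × √(2·1·5.5) = 2.633.
The even/odd transcendental equations gain one root per π/2 in z₀, giving N = 1 + ⌊2z₀/π⌋ = 1 + ⌊1.676⌋ = 2.

N = 2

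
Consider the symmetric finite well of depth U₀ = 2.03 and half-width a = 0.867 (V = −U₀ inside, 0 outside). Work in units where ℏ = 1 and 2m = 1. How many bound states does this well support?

Define the well-strength parameter z₀ = (a/ℏ)√(2mU₀) = 0.867 × √(2·0.5·2.03) = 1.235.
A new bound state (alternating even/odd) appears each time z₀ passes a multiple of π/2, so N = ⌊2z₀/π⌋ + 1 = ⌊0.7864⌋ + 1 = 1.

N = 1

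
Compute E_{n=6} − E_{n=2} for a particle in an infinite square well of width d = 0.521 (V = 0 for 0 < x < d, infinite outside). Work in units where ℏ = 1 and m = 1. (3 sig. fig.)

E_n = n²π²ℏ²/(2md²), so ΔE = (6² − 2²) π²ℏ²/(2md²).
ΔE = 32 × π² / (2 × 1 × 0.521²) = 581.8.

ΔE = 582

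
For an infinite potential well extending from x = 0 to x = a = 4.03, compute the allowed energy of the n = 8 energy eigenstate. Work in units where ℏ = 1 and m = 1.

The infinite-well eigenfunctions ψ_n = √(2/a) sin(nπx/a) vanish at both walls, giving E_n = n²π²ℏ²/(2ma²).
E_8 = 8² × π² / (2 × 1 × 4.03²) = 19.45.

E = 19.4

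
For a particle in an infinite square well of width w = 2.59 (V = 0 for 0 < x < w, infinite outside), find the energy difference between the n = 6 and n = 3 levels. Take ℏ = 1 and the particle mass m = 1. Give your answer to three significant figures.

E_n = n²π²ℏ²/(2mw²), so ΔE = (6² − 3²) π²ℏ²/(2mw²).
ΔE = 27 × π² / (2 × 1 × 2.59²) = 19.86.

ΔE = 19.9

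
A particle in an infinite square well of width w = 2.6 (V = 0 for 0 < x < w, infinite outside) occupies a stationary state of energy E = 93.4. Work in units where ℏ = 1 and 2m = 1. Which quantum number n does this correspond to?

For an infinite well E_n = n²π²ℏ²/(2mw²), so n = (w/πℏ)√(2mE).
n = (2.6/π) × √(2 × 0.5 × 93.4) = 7.998 → n = 8.

n = 8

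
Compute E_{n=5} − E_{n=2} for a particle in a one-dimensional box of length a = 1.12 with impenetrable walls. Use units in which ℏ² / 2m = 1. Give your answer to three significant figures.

E_n = n²π²ℏ²/(2ma²), so ΔE = (5² − 2²) π²ℏ²/(2ma²).
ΔE = 21 × π² / (2 × 0.5 × 1.12²) = 165.2.

ΔE = 165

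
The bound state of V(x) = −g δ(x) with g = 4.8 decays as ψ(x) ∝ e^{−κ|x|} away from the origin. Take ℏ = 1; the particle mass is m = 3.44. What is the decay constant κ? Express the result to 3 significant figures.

Integrate −(ℏ²/2m)ψ'' − gδ(x)ψ = Eψ from −ε to +ε: the ψ'' term gives ψ'(0⁺) − ψ'(0⁻) and the δ term gives −(2mg/ℏ²)ψ(0).
With ψ ∝ e^{−κ|x|} this yields −2κ = −2mg/ℏ², so κ = mg/ℏ² = 16.51.

κ = 16.5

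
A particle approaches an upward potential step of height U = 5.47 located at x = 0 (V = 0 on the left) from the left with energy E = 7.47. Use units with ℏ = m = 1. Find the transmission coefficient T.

The wavenumbers are k₁ = √(2mE)/ℏ = 3.865 on the left and k₂ = √(2m(E − U))/ℏ = 2.000 on the right.
Matching ψ and ψ′ at x = 0 gives r = (k₁ − k₂)/(k₁ + k₂), so R = r² = 0.1011 and T = 1 − R = 0.8989.

T = 0.899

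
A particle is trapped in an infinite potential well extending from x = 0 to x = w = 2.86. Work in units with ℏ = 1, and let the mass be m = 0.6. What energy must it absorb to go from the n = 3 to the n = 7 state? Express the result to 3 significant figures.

E_n = n²π²ℏ²/(2mw²), so ΔE = (7² − 3²) π²ℏ²/(2mw²).
ΔE = 40 × π² / (2 × 0.6 × 2.86²) = 40.22.

ΔE = 40.2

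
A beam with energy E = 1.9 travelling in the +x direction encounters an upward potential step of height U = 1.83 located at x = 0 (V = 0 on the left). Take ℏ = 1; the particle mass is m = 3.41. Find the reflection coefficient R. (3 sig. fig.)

R = 0.460

On each side the TISE gives plane waves with k = √(2m(E − V))/ℏ: k₁ = √(2·3.41·1.9) = 3.600, k₂ = √(2·3.41·0.07) = 0.6909.
Matching ψ and ψ′ at x = 0 gives r = (k₁ − k₂)/(k₁ + k₂), so R = r² = 0.4596 and T = 1 − R = 0.5404.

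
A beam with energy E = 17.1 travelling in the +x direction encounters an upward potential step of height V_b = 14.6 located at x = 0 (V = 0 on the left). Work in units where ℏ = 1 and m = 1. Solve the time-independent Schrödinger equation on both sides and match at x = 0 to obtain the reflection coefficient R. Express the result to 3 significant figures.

R = 0.200

On each side the TISE gives plane waves with k = √(2m(E − V))/ℏ: k₁ = √(2·1·17.1) = 5.848, k₂ = √(2·1·2.5) = 2.236.
Continuity of ψ and ψ′ at the step yields the reflection amplitude r = (k₁ − k₂)/(k₁ + k₂) = 0.4468; thus R = |r|² = 0.1996, T = 0.8004.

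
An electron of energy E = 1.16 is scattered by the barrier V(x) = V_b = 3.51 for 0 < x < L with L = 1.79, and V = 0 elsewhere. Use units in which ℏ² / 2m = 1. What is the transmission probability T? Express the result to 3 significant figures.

T = 0.0145

E < V_b: inside the barrier ψ ∝ e^{±κx} with κ = √(2m(V_b − E))/ℏ = 1.533.
κL = 2.744, sinh(κL) = 7.743.
Matching ψ, ψ′ at both faces gives T = [1 + V_b² sinh²(κL) / (4E(V_b − E))]⁻¹ = 1/68.73 = 0.0145.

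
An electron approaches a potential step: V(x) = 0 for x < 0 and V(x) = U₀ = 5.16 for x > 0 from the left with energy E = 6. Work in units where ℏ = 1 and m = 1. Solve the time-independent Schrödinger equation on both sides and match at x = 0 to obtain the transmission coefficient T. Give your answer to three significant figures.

On each side the TISE gives plane waves with k = √(2m(E − V))/ℏ: k₁ = √(2·1·6) = 3.464, k₂ = √(2·1·0.84) = 1.296.
Matching ψ and ψ′ at x = 0 gives r = (k₁ − k₂)/(k₁ + k₂), so R = r² = 0.2074 and T = 1 − R = 0.7926.

T = 0.793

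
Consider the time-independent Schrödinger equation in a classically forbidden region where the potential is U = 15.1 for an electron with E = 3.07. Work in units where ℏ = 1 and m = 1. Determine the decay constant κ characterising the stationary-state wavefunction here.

κ = 4.91

Since E < U the TISE in this region is ψ'' = κ²ψ with κ = √(2m(U − E))/ℏ.
κ = √(2 × 1 × 12.03) = 4.905.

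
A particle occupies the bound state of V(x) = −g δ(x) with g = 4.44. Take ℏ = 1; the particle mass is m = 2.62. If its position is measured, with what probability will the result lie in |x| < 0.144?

P = 0.965

The normalised bound state is ψ = √κ e^{−κ|x|} with κ = mg/ℏ² = 11.63.
P(|x| < d) = ∫_{−d}^{d} κ e^{−2κ|x|} dx = 1 − e^{−2κd} = 1 − e^{−3.350} = 0.9649.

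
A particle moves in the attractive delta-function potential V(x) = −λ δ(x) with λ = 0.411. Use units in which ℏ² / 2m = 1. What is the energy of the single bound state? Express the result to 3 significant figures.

For x ≠ 0 the bound state is ψ ∝ e^{−κ|x|}; integrating the TISE across the delta gives the cusp condition 2κ = 2mλ/ℏ², so κ = 0.2055.
Then E = −ℏ²κ²/(2m) = −mλ²/(2ℏ²) = -0.04223.

E = -0.0422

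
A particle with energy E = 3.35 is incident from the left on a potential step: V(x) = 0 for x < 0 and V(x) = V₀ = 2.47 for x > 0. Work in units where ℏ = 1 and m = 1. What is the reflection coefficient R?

R = 0.104

On each side the TISE gives plane waves with k = √(2m(E − V))/ℏ: k₁ = √(2·1·3.35) = 2.588, k₂ = √(2·1·0.88) = 1.327.
Continuity of ψ and ψ′ at the step yields the reflection amplitude r = (k₁ − k₂)/(k₁ + k₂) = 0.3223; thus R = |r|² = 0.1039, T = 0.8961.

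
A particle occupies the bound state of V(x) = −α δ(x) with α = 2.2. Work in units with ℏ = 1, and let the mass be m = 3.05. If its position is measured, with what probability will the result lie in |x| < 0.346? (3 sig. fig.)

The normalised bound state is ψ = √κ e^{−κ|x|} with κ = mα/ℏ² = 6.710.
P(|x| < d) = ∫_{−d}^{d} κ e^{−2κ|x|} dx = 1 − e^{−2κd} = 1 − e^{−4.643} = 0.9904.

P = 0.990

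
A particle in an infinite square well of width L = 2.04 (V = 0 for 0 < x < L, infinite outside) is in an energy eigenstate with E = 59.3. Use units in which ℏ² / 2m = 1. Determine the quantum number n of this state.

n = 5

For an infinite well E_n = n²π²ℏ²/(2mL²), so n = (L/πℏ)√(2mE).
n = (2.04/π) × √(2 × 0.5 × 59.3) = 5.000 → n = 5.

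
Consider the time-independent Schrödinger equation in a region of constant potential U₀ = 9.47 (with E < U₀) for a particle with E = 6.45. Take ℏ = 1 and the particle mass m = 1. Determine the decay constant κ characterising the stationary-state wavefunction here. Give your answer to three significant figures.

Since E < U₀ the TISE in this region is ψ'' = κ²ψ with κ = √(2m(U₀ − E))/ℏ.
κ = √(2 × 1 × 3.02) = 2.458.

κ = 2.46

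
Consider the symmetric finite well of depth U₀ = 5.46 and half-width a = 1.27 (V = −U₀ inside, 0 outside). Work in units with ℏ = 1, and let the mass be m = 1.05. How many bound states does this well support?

N = 3

The dimensionless depth is z₀ = a√(2mU₀)/ℏ = 1.27 × √(11.47) = 4.300.
A new bound state (alternating even/odd) appears each time z₀ passes a multiple of π/2, so N = ⌊2z₀/π⌋ + 1 = ⌊2.738⌋ + 1 = 3.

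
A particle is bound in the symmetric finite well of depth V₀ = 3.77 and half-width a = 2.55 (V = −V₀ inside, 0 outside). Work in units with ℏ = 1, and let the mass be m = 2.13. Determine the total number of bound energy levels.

N = 7

Define the well-strength parameter z₀ = (a/ℏ)√(2mV₀) = 2.55 × √(2·2.13·3.77) = 10.22.
A new bound state (alternating even/odd) appears each time z₀ passes a multiple of π/2, so N = ⌊2z₀/π⌋ + 1 = ⌊6.506⌋ + 1 = 7.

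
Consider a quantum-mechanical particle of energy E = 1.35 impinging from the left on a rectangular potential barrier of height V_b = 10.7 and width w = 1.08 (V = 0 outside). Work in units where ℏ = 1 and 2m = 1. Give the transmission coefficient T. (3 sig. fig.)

T = 0.00239

Since E < V_b the interior solution is evanescent with decay constant κ = √(2m(V_b − E))/ℏ = 3.058.
κw = 3.302, sinh(κw) = 13.57.
The exact tunnelling result is T⁻¹ = 1 + V_b² sinh²(κw) / [4E(V_b − E)] = 418.6, so T = 0.00239.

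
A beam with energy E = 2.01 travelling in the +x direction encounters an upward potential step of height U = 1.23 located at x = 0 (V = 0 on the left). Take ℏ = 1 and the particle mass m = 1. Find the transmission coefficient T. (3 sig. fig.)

On each side the TISE gives plane waves with k = √(2m(E − V))/ℏ: k₁ = √(2·1·2.01) = 2.005, k₂ = √(2·1·0.78) = 1.249.
Matching ψ and ψ′ at x = 0 gives r = (k₁ − k₂)/(k₁ + k₂), so R = r² = 0.05398 and T = 1 − R = 0.9460.

T = 0.946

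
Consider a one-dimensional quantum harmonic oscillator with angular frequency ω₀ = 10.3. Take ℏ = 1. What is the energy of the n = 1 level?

E = 15.5

The oscillator eigenvalues are E_n = ℏω₀(n + ½), so E_1 = 10.3 × 1.5 = 15.45.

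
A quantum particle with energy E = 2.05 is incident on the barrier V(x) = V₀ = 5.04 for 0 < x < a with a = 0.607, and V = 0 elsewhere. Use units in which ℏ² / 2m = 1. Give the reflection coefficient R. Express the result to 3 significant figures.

R = 0.619

Since E < V₀ the interior solution is evanescent with decay constant κ = √(2m(V₀ − E))/ℏ = 1.729.
κa = 1.050, sinh(κa) = 1.253.
Matching ψ, ψ′ at both faces gives T = [1 + V₀² sinh²(κa) / (4E(V₀ − E))]⁻¹ = 1/2.627 = 0.381.
R = 1 − T = 0.619.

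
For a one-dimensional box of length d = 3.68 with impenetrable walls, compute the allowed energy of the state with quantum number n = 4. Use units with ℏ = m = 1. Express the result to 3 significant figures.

E = 5.83

The infinite-well eigenfunctions ψ_n = √(2/d) sin(nπx/d) vanish at both walls, giving E_n = n²π²ℏ²/(2md²).
E_4 = 4² × π² / (2 × 1 × 3.68²) = 5.830.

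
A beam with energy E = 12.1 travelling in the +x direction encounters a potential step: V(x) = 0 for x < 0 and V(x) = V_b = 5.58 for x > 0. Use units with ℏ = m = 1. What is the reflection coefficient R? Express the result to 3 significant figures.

R = 0.0235

On each side the TISE gives plane waves with k = √(2m(E − V))/ℏ: k₁ = √(2·1·12.1) = 4.919, k₂ = √(2·1·6.52) = 3.611.
Continuity of ψ and ψ′ at the step yields the reflection amplitude r = (k₁ − k₂)/(k₁ + k₂) = 0.1534; thus R = |r|² = 0.02352, T = 0.9765.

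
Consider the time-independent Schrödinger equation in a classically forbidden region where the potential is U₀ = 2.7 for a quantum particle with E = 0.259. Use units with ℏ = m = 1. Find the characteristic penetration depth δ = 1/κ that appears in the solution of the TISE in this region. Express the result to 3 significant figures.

Since E < U₀ the TISE in this region is ψ'' = κ²ψ with κ = √(2m(U₀ − E))/ℏ.
κ = √(2 × 1 × 2.441) = 2.210. The penetration depth is δ = 1/κ = 0.453.

δ = 0.453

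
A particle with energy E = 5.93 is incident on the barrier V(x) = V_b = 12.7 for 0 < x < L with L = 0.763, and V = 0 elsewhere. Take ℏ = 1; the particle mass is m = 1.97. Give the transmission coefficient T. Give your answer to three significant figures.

T = 0.00150

E < V_b: inside the barrier ψ ∝ e^{±κx} with κ = √(2m(V_b − E))/ℏ = 5.165.
κL = 3.941, sinh(κL) = 25.72.
The exact tunnelling result is T⁻¹ = 1 + V_b² sinh²(κL) / [4E(V_b − E)] = 665.2, so T = 0.00150.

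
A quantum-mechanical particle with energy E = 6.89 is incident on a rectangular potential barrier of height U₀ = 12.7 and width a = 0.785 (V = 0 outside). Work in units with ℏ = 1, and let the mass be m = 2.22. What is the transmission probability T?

T = 0.00137

E < U₀: inside the barrier ψ ∝ e^{±κx} with κ = √(2m(U₀ − E))/ℏ = 5.079.
κa = 3.987, sinh(κa) = 26.94.
The exact tunnelling result is T⁻¹ = 1 + U₀² sinh²(κa) / [4E(U₀ − E)] = 731.9, so T = 0.00137.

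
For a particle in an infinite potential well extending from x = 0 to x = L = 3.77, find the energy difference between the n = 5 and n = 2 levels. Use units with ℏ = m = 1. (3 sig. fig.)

E_n = n²π²ℏ²/(2mL²), so ΔE = (5² − 2²) π²ℏ²/(2mL²).
ΔE = 21 × π² / (2 × 1 × 3.77²) = 7.291.

ΔE = 7.29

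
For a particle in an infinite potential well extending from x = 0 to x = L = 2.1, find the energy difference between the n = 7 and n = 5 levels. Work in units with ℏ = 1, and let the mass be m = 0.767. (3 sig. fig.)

ΔE = 35.0

E_n = n²π²ℏ²/(2mL²), so ΔE = (7² − 5²) π²ℏ²/(2mL²).
ΔE = 24 × π² / (2 × 0.767 × 2.1²) = 35.01.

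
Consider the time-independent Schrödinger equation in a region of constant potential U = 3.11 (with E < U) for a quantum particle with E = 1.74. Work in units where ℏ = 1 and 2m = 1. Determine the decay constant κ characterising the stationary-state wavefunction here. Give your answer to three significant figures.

κ = 1.17

Since E < U the TISE in this region is ψ'' = κ²ψ with κ = √(2m(U − E))/ℏ.
κ = √(2 × 0.5 × 1.37) = 1.170.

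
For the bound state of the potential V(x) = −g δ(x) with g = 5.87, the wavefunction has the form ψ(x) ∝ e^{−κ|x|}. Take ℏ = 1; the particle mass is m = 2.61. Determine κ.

κ = 15.3

Integrate −(ℏ²/2m)ψ'' − gδ(x)ψ = Eψ from −ε to +ε: the ψ'' term gives ψ'(0⁺) − ψ'(0⁻) and the δ term gives −(2mg/ℏ²)ψ(0).
With ψ ∝ e^{−κ|x|} this yields −2κ = −2mg/ℏ², so κ = mg/ℏ² = 15.32.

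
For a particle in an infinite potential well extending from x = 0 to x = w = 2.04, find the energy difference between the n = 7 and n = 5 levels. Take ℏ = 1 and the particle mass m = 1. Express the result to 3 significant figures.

ΔE = 28.5

E_n = n²π²ℏ²/(2mw²), so ΔE = (7² − 5²) π²ℏ²/(2mw²).
ΔE = 24 × π² / (2 × 1 × 2.04²) = 28.46.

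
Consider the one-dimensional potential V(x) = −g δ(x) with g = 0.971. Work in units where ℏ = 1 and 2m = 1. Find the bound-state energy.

E = -0.236

For x ≠ 0 the bound state is ψ ∝ e^{−κ|x|}; integrating the TISE across the delta gives the cusp condition 2κ = 2mg/ℏ², so κ = 0.4855.
Then E = −ℏ²κ²/(2m) = −mg²/(2ℏ²) = -0.2357.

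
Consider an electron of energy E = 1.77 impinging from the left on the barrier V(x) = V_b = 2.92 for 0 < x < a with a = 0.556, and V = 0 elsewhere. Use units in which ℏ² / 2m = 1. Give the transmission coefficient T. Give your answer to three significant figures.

T = 0.705

Since E < V_b the interior solution is evanescent with decay constant κ = √(2m(V_b − E))/ℏ = 1.072.
κa = 0.5962, sinh(κa) = 0.6322.
Matching ψ, ψ′ at both faces gives T = [1 + V_b² sinh²(κa) / (4E(V_b − E))]⁻¹ = 1/1.419 = 0.705.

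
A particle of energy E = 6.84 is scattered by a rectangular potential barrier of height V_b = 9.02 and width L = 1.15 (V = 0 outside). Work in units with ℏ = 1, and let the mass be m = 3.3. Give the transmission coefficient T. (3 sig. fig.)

T = 0.000477

E < V_b: inside the barrier ψ ∝ e^{±κx} with κ = √(2m(V_b − E))/ℏ = 3.793.
κL = 4.362, sinh(κL) = 39.21.
The exact tunnelling result is T⁻¹ = 1 + V_b² sinh²(κL) / [4E(V_b − E)] = 2098, so T = 0.000477.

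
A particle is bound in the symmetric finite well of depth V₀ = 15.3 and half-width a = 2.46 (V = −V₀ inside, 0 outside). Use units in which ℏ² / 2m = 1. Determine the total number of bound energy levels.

N = 7

The dimensionless depth is z₀ = a√(2mV₀)/ℏ = 2.46 × √(15.30) = 9.622.
A new bound state (alternating even/odd) appears each time z₀ passes a multiple of π/2, so N = ⌊2z₀/π⌋ + 1 = ⌊6.126⌋ + 1 = 7.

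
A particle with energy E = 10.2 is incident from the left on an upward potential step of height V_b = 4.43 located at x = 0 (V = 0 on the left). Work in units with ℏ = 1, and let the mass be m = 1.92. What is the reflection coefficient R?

R = 0.0200

The wavenumbers are k₁ = √(2mE)/ℏ = 6.258 on the left and k₂ = √(2m(E − V_b))/ℏ = 4.707 on the right.
Matching ψ and ψ′ at x = 0 gives r = (k₁ − k₂)/(k₁ + k₂), so R = r² = 0.02001 and T = 1 − R = 0.9800.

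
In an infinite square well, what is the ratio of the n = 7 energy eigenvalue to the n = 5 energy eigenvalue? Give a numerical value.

1.96

Since E_n ∝ n², the ratio is (7/5)² = 1.96.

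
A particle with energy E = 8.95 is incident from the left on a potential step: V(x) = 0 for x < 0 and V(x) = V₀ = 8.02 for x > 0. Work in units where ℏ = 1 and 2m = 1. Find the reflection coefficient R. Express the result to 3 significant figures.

On each side the TISE gives plane waves with k = √(2m(E − V))/ℏ: k₁ = √(2·½·8.95) = 2.992, k₂ = √(2·½·0.93) = 0.9644.
Continuity of ψ and ψ′ at the step yields the reflection amplitude r = (k₁ − k₂)/(k₁ + k₂) = 0.5125; thus R = |r|² = 0.2626, T = 0.7374.

R = 0.263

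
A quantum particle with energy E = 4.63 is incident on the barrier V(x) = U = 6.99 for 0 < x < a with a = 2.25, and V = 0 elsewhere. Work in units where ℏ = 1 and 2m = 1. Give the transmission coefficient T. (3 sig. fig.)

Since E < U the interior solution is evanescent with decay constant κ = √(2m(U − E))/ℏ = 1.536.
κa = 3.457, sinh(κa) = 15.84.
The exact tunnelling result is T⁻¹ = 1 + U² sinh²(κa) / [4E(U − E)] = 281.4, so T = 0.00355.

T = 0.00355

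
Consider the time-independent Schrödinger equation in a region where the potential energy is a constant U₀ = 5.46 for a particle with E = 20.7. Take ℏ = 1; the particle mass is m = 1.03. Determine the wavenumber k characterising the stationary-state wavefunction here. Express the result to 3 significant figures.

k = 5.60

With E > U₀ the solution is oscillatory, ψ ∝ e^{±ikx} with k = √(2m(E − U₀))/ℏ.
k = √(2 × 1.03 × 15.24) = 5.603.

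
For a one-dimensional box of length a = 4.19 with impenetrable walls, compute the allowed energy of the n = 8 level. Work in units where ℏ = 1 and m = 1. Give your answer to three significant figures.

E = 18.0

Requiring ψ(0) = ψ(a) = 0 quantises k = nπ/a, hence E_n = ℏ²k²/2m = n²π²ℏ²/(2ma²).
E_8 = 8² × π² / (2 × 1 × 4.19²) = 17.99.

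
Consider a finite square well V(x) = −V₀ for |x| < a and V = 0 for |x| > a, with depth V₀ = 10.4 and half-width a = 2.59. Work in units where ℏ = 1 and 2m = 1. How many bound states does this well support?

The dimensionless depth is z₀ = a√(2mV₀)/ℏ = 2.59 × √(10.40) = 8.352.
A new bound state (alternating even/odd) appears each time z₀ passes a multiple of π/2, so N = ⌊2z₀/π⌋ + 1 = ⌊5.317⌋ + 1 = 6.

N = 6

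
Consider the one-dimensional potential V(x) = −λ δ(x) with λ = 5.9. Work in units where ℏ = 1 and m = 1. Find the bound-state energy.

For x ≠ 0 the bound state is ψ ∝ e^{−κ|x|}; integrating the TISE across the delta gives the cusp condition 2κ = 2mλ/ℏ², so κ = 5.900.
Then E = −ℏ²κ²/(2m) = −mλ²/(2ℏ²) = -17.41.

E = -17.4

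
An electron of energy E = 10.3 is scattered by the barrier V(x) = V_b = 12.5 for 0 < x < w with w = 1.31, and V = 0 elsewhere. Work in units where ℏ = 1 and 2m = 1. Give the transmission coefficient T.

Since E < V_b the interior solution is evanescent with decay constant κ = √(2m(V_b − E))/ℏ = 1.483.
κw = 1.943, sinh(κw) = 3.418.
The exact tunnelling result is T⁻¹ = 1 + V_b² sinh²(κw) / [4E(V_b − E)] = 21.14, so T = 0.0473.

T = 0.0473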